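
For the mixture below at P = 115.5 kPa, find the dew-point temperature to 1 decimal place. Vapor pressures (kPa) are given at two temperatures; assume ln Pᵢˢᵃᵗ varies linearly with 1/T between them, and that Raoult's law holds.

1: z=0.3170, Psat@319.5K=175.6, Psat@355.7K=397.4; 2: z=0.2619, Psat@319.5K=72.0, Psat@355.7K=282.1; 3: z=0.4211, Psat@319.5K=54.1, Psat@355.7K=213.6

T = 330.6 K

Dew-point temperature: Σzᵢ·P/Pᵢˢᵃᵗ(T) = 1. Interpolate ln Pᵢˢᵃᵗ = aᵢ + bᵢ/T.
  T = 319.5 K: ΣzᵢP/Pᵢˢᵃᵗ = 1.5277
  T = 355.7 K: ΣzᵢP/Pᵢˢᵃᵗ = 0.4271
  T = 337.6 K: ΣzᵢP/Pᵢˢᵃᵗ = 0.7763
  T = 328.6 K: ΣzᵢP/Pᵢˢᵃᵗ = 1.0754
  T = 333.1 K: ΣzᵢP/Pᵢˢᵃᵗ = 0.9114
  T = 330.9 K: ΣzᵢP/Pᵢˢᵃᵗ = 0.9875
Interpolating between 328.6 K and 330.9 K gives T ≈ 330.6 K.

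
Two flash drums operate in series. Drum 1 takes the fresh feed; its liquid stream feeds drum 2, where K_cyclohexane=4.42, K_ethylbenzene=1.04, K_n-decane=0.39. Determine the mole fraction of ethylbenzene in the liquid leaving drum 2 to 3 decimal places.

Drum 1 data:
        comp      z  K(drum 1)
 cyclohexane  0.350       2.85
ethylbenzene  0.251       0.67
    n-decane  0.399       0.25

Drum 1:
Newton iteration, ψ₁⁰ = 0.36:
  ψ₁ = 0.360: g = -0.1153, g' = -0.888 → ψ₁ = 0.230
  ψ₁ = 0.230: g = 0.0028, g' = -0.949 → ψ₁ = 0.233
Converged at ψ₁ = 0.233.
Drum-1 compositions:
  cyclohexane: x = 0.245, y = 0.697
  ethylbenzene: x = 0.272, y = 0.182
  n-decane: x = 0.484, y = 0.121
Drum-2 feed = drum-1 liquid: z₂ = (0.2445, 0.2719, 0.4835).
Drum 2:
Material balance + equilibrium reduce to Σ zᵢ(Kᵢ−1)/(1+ψ₂(Kᵢ−1)) = 0.
g(0) = ΣzᵢKᵢ − 1 = 0.552 and g(1) = 1 − Σzᵢ/Kᵢ = -0.557, so a root lies in (0, 1).
Iterate (Newton) starting at ψ₂ = 0.5:
  ψ₂ = 0.500: g = -0.1051, g' = -0.762 → ψ₂ = 0.362
  ψ₂ = 0.362: g = 0.0058, g' = -0.868 → ψ₂ = 0.369
Converged at ψ₂ = 0.369.
  cyclohexane: x = 0.108, y = 0.478
  ethylbenzene: x = 0.268, y = 0.279
  n-decane: x = 0.624, y = 0.243

x_ethylbenzene (drum 2) = 0.268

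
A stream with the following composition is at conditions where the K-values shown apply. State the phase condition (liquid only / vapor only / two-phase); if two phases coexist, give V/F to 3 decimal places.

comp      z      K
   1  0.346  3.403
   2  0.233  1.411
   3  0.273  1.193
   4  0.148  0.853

vapor only

ΣzᵢKᵢ = 1.958; Σzᵢ/Kᵢ = 0.669.
Since Σzᵢ/Kᵢ < 1 the mixture is above its dew point — single vapor phase.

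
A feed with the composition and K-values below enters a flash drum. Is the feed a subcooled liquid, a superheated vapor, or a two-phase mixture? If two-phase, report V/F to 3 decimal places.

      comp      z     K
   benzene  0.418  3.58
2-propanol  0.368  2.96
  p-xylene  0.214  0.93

ΣzᵢKᵢ = 2.785; Σzᵢ/Kᵢ = 0.471.
Since Σzᵢ/Kᵢ < 1 the mixture is above its dew point — single vapor phase.

superheated vapor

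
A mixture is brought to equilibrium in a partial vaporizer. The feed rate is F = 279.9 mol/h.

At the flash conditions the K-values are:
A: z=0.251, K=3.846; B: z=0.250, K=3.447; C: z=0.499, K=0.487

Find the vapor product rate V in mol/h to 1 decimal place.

V = 220.4 mol/h

Material balance + equilibrium reduce to Σ zᵢ(Kᵢ−1)/(1+β(Kᵢ−1)) = 0.
g(0) = ΣzᵢKᵢ − 1 = 1.070 and g(1) = 1 − Σzᵢ/Kᵢ = -0.162, so a root lies in (0, 1).
Newton–Raphson from β = 0.55:
  β = 0.550: g = 0.1826, g' = -0.836 → β = 0.769
  β = 0.769: g = 0.0139, g' = -0.738 → β = 0.787
Converged at β = 0.787.
Then V = β·F = 0.7874·279.9 = 220.4 mol/h and L = F − V = 59.5 mol/h.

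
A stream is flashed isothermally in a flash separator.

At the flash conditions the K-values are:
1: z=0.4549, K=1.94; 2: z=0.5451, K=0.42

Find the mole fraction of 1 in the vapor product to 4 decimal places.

y_1 = 0.7403

Material balance + equilibrium reduce to Σ zᵢ(Kᵢ−1)/(1+ψ(Kᵢ−1)) = 0.
g(0) = ΣzᵢKᵢ − 1 = 0.1114 and g(1) = 1 − Σzᵢ/Kᵢ = -0.5323, so a root lies in (0, 1).
Newton–Raphson from ψ = 0.5:
  ψ = 0.5000: g = -0.15440, g' = -0.5498 → ψ = 0.2191
  ψ = 0.2191: g = -0.00763, g' = -0.5170 → ψ = 0.2044
Converged at ψ = 0.2044.
Compositions from xᵢ = zᵢ/(1+ψ(Kᵢ−1)), yᵢ = Kᵢxᵢ:
  1: x = 0.3816, y = 0.7403
  2: x = 0.6184, y = 0.2597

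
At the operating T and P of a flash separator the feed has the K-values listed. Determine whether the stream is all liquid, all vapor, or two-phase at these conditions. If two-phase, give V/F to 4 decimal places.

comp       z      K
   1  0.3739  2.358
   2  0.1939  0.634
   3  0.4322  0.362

ΣzᵢKᵢ = 1.1610; Σzᵢ/Kᵢ = 1.6583.
Both exceed 1, so a two-phase solution exists.
Let ψ = V/F and solve Σ zᵢ(Kᵢ−1)/(1+ψ(Kᵢ−1)) = 0.
Newton–Raphson from ψ = 0.5:
  ψ = 0.5000: g = -0.18936, g' = -0.6629 → ψ = 0.2143
  ψ = 0.2143: g = -0.00314, g' = -0.6803 → ψ = 0.2097
Converged at ψ = 0.2097.

two-phase, V/F = 0.2097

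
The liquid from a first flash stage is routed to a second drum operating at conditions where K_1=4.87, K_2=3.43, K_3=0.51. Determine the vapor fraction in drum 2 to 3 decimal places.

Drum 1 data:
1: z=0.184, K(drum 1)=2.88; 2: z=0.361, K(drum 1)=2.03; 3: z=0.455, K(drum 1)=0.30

V/F (drum 2) = 0.490

Drum 1:
Let ψ₁ = V/F and solve Σ zᵢ(Kᵢ−1)/(1+ψ₁(Kᵢ−1)) = 0.
Check two-phase: ΣzᵢKᵢ = 1.399 > 1 and Σzᵢ/Kᵢ = 1.758 > 1, so g(0) = 0.399 > 0 and g(1) = -0.758 < 0.
Iterate (Newton) starting at ψ₁ = 0.5:
  ψ₁ = 0.500: g = -0.0663, g' = -0.867 → ψ₁ = 0.424
  ψ₁ = 0.424: g = -0.0013, g' = -0.838 → ψ₁ = 0.422
Converged at ψ₁ = 0.422.
Drum-1 compositions:
  1: x = 0.103, y = 0.295
  2: x = 0.252, y = 0.511
  3: x = 0.646, y = 0.194
Drum-2 feed = drum-1 liquid: z₂ = (0.1026, 0.2516, 0.6458).
Drum 2:
Let ψ₂ = V/F and solve Σ zᵢ(Kᵢ−1)/(1+ψ₂(Kᵢ−1)) = 0.
Check two-phase: ΣzᵢKᵢ = 1.692 > 1 and Σzᵢ/Kᵢ = 1.361 > 1, so g(0) = 0.692 > 0 and g(1) = -0.361 < 0.
Newton–Raphson from ψ₂ = 0.68:
  ψ₂ = 0.680: g = -0.1347, g' = -0.676 → ψ₂ = 0.481
  ψ₂ = 0.481: g = 0.0068, g' = -0.769 → ψ₂ = 0.490
Converged at ψ₂ = 0.490.
  1: x = 0.035, y = 0.173
  2: x = 0.115, y = 0.394
  3: x = 0.850, y = 0.433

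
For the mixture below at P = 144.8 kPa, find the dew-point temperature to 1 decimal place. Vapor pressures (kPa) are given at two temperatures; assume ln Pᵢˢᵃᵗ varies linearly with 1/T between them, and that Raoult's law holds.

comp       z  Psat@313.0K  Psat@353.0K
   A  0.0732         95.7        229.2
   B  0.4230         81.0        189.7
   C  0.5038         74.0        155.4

T = 343.2 K

Dew-point temperature: Σzᵢ·P/Pᵢˢᵃᵗ(T) = 1. Interpolate ln Pᵢˢᵃᵗ = aᵢ + bᵢ/T.
  T = 313.0 K: ΣzᵢP/Pᵢˢᵃᵗ = 1.8527
  T = 353.0 K: ΣzᵢP/Pᵢˢᵃᵗ = 0.8386
  T = 333.0 K: ΣzᵢP/Pᵢˢᵃᵗ = 1.2167
  T = 343.0 K: ΣzᵢP/Pᵢˢᵃᵗ = 1.0045
  T = 348.0 K: ΣzᵢP/Pᵢˢᵃᵗ = 0.9166
  T = 345.5 K: ΣzᵢP/Pᵢˢᵃᵗ = 0.9592
Interpolating between 343.0 K and 345.5 K gives T ≈ 343.2 K.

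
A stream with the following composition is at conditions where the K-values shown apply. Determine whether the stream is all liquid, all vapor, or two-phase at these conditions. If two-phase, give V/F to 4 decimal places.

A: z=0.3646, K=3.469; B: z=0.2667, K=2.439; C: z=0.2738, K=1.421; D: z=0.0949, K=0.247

all vapor

ΣzᵢKᵢ = 2.3278; Σzᵢ/Kᵢ = 0.7913.
Since Σzᵢ/Kᵢ < 1 the mixture is above its dew point — single vapor phase.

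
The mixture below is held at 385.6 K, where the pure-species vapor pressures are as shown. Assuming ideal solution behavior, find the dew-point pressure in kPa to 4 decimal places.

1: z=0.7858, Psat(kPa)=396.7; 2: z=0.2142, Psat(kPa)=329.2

Pdew = 380.0099 kPa

At the dew point ψ → 1, so Σzᵢ/Kᵢ = 1 with Kᵢ = Pᵢˢᵃᵗ/P ⇒ 1/P = Σzᵢ/Pᵢˢᵃᵗ.
1/P = 0.7858/396.7 + 0.2142/329.2 = 0.0026315 ⇒ P = 380.0099 kPa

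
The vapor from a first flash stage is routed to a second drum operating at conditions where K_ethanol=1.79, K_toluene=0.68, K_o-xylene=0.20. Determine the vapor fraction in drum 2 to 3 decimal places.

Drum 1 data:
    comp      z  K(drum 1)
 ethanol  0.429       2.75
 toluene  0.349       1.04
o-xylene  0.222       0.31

Drum 1:
Let ψ₁ = V/F and solve Σ zᵢ(Kᵢ−1)/(1+ψ₁(Kᵢ−1)) = 0.
Check two-phase: ΣzᵢKᵢ = 1.612 > 1 and Σzᵢ/Kᵢ = 1.208 > 1, so g(0) = 0.612 > 0 and g(1) = -0.208 < 0.
Newton iteration, ψ₁⁰ = 0.47:
  ψ₁ = 0.470: g = 0.1989, g' = -0.628 → ψ₁ = 0.787
  ψ₁ = 0.787: g = -0.0059, g' = -0.739 → ψ₁ = 0.779
Converged at ψ₁ = 0.779.
Drum-1 compositions:
  ethanol: x = 0.182, y = 0.499
  toluene: x = 0.338, y = 0.352
  o-xylene: x = 0.480, y = 0.149
Drum-2 feed = drum-1 vapor: z₂ = (0.4992, 0.3520, 0.1488).
Drum 2:
Material balance + equilibrium reduce to Σ zᵢ(Kᵢ−1)/(1+ψ₂(Kᵢ−1)) = 0.
Check two-phase: ΣzᵢKᵢ = 1.163 > 1 and Σzᵢ/Kᵢ = 1.541 > 1, so g(0) = 0.163 > 0 and g(1) = -0.541 < 0.
Newton iteration, ψ₂⁰ = 0.49:
  ψ₂ = 0.490: g = -0.0451, g' = -0.470 → ψ₂ = 0.394
  ψ₂ = 0.394: g = -0.0020, g' = -0.432 → ψ₂ = 0.389
Converged at ψ₂ = 0.389.
  ethanol: x = 0.382, y = 0.683
  toluene: x = 0.402, y = 0.273
  o-xylene: x = 0.216, y = 0.043

V/F (drum 2) = 0.389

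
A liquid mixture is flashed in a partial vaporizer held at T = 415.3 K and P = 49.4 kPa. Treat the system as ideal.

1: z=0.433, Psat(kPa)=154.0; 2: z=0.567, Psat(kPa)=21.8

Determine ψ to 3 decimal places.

Raoult's law: Kᵢ = Pᵢˢᵃᵗ/P = Pᵢˢᵃᵗ/49.4.
  K_1 = 154.0/49.4 = 3.11741, K_2 = 21.8/49.4 = 0.44130
Material balance + equilibrium reduce to Σ zᵢ(Kᵢ−1)/(1+ψ(Kᵢ−1)) = 0.
g(0) = ΣzᵢKᵢ − 1 = 0.600 and g(1) = 1 − Σzᵢ/Kᵢ = -0.424, so a root lies in (0, 1).
Binary case is linear: z₁(K₁−1)(1+ψ(K₂−1)) + z₂(K₂−1)(1+ψ(K₁−1)) = 0
⇒ ψ = [z₁(K₁−1)+z₂(K₂−1)] / [−(K₁−1)(K₂−1)] = 0.6001/1.1830 = 0.507

ψ = 0.507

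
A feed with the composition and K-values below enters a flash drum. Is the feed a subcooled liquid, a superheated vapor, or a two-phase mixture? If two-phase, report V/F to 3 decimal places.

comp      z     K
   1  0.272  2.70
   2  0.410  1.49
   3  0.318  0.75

superheated vapor

ΣzᵢKᵢ = 1.584; Σzᵢ/Kᵢ = 0.800.
Since Σzᵢ/Kᵢ < 1 the mixture is above its dew point — single vapor phase.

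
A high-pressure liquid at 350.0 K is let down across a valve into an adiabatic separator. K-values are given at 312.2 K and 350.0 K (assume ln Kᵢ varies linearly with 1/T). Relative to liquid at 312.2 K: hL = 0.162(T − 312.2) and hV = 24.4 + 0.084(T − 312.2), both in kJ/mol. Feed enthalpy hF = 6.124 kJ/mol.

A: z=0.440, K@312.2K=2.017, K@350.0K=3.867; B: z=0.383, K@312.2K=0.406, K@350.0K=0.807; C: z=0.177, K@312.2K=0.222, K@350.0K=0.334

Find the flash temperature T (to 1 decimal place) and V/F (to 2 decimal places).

Adiabatic flash: solve Rachford–Rice at each trial T, then check hF = ψ·hV(T) + (1−ψ)·hL(T).
  T = 312.2 K: K = (2.017, 0.406, 0.222), RR gives ψ = 0.123, H_out = 3.002 kJ/mol
  T = 350.0 K: K = (3.867, 0.807, 0.334), RR gives ψ = 0.859, H_out = 24.556 kJ/mol
  T = 331.1 K: K = (2.845, 0.584, 0.275), RR gives ψ = 0.527, H_out = 15.142 kJ/mol
  T = 321.6 K: K = (2.406, 0.489, 0.248), RR gives ψ = 0.344, H_out = 9.658 kJ/mol
  T = 316.9 K: K = (2.206, 0.446, 0.235), RR gives ψ = 0.241, H_out = 6.560 kJ/mol
  T = 314.5 K: K = (2.108, 0.425, 0.228), RR gives ψ = 0.183, H_out = 4.814 kJ/mol
Linear interpolation between T = 314.5 (H_out = 4.814) and T = 316.9 (H_out = 6.560) on hF = 6.124 gives T ≈ 316.3 K, at which ψ = 0.23.

T = 316.3 K, V/F = 0.23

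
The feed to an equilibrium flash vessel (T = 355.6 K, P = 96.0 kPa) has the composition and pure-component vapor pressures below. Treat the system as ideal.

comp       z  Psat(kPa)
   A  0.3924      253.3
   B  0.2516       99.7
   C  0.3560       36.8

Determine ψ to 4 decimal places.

Raoult's law: Kᵢ = Pᵢˢᵃᵗ/P = Pᵢˢᵃᵗ/96.0.
  K_A = 253.3/96.0 = 2.638542, K_B = 99.7/96.0 = 1.038542, K_C = 36.8/96.0 = 0.383333
Newton–Raphson from ψ = 0.5:
  ψ = 0.5000: g = 0.04553, g' = -0.6016 → ψ = 0.5757
Converged at ψ = 0.5757.

ψ = 0.5757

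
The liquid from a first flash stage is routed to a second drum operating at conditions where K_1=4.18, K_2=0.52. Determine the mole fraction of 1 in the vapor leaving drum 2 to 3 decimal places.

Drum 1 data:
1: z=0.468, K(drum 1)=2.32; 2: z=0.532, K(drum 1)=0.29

Drum 1:
Material balance + equilibrium reduce to Σ zᵢ(Kᵢ−1)/(1+ψ₁(Kᵢ−1)) = 0.
Feasibility: ΣzᵢKᵢ = 1.240, Σzᵢ/Kᵢ = 2.036 — both > 1, two phases present.
Binary case is linear: z₁(K₁−1)(1+ψ₁(K₂−1)) + z₂(K₂−1)(1+ψ₁(K₁−1)) = 0
⇒ ψ₁ = [z₁(K₁−1)+z₂(K₂−1)] / [−(K₁−1)(K₂−1)] = 0.2400/0.9372 = 0.256
Drum-1 compositions:
  1: x = 0.350, y = 0.811
  2: x = 0.650, y = 0.189
Drum-2 feed = drum-1 liquid: z₂ = (0.3498, 0.6502).
Drum 2:
Material balance + equilibrium reduce to Σ zᵢ(Kᵢ−1)/(1+ψ₂(Kᵢ−1)) = 0.
Feasibility: ΣzᵢKᵢ = 1.800, Σzᵢ/Kᵢ = 1.334 — both > 1, two phases present.
Newton iteration, ψ₂⁰ = 0.5:
  ψ₂ = 0.500: g = 0.0187, g' = -0.787 → ψ₂ = 0.524
Converged at ψ₂ = 0.524.
  1: x = 0.131, y = 0.548
  2: x = 0.869, y = 0.452

y_1 (drum 2) = 0.548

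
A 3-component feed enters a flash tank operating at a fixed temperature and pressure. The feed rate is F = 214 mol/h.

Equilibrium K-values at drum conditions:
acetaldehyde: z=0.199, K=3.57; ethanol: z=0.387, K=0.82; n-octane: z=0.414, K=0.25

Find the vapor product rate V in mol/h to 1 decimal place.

Material balance + equilibrium reduce to Σ zᵢ(Kᵢ−1)/(1+V/F(Kᵢ−1)) = 0.
Check two-phase: ΣzᵢKᵢ = 1.131 > 1 and Σzᵢ/Kᵢ = 2.184 > 1, so g(0) = 0.131 > 0 and g(1) = -1.184 < 0.
Newton iteration, V/F⁰ = 0.5:
  V/F = 0.500: g = -0.3495, g' = -0.863 → V/F = 0.095
  V/F = 0.095: g = 0.0059, g' = -1.132 → V/F = 0.100
Converged at V/F = 0.100.
Then V = V/F·F = 0.1002·214 = 21.4 mol/h and L = F − V = 192.6 mol/h.

V = 21.4 mol/h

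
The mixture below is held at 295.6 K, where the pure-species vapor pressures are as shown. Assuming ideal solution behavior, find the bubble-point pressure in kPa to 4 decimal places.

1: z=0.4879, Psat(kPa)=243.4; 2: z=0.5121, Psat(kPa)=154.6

At the bubble point ψ → 0, so ΣzᵢKᵢ = 1 with Kᵢ = Pᵢˢᵃᵗ/P ⇒ P = ΣzᵢPᵢˢᵃᵗ.
P = 0.4879·243.4 + 0.5121·154.6 = 197.9255 kPa

Pbub = 197.9255 kPa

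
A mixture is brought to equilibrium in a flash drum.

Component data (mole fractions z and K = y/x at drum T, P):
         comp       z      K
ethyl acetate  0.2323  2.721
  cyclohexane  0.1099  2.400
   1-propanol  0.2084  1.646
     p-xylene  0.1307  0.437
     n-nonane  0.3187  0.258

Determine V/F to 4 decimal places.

Material balance + equilibrium reduce to Σ zᵢ(Kᵢ−1)/(1+V/F(Kᵢ−1)) = 0.
Feasibility: ΣzᵢKᵢ = 1.3782, Σzᵢ/Kᵢ = 1.7921 — both > 1, two phases present.
Newton–Raphson from V/F = 0.55:
  V/F = 0.5500: g = -0.11447, g' = -0.8854 → V/F = 0.4207
  V/F = 0.4207: g = -0.00566, g' = -0.8126 → V/F = 0.4138
Converged at V/F = 0.4138.

V/F = 0.4138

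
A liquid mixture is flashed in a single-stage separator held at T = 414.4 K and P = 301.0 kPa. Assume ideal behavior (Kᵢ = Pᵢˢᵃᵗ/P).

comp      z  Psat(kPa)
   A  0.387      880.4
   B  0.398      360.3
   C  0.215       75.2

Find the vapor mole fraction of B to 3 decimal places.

y_B = 0.415

Raoult's law: Kᵢ = Pᵢˢᵃᵗ/P = Pᵢˢᵃᵗ/301.0.
  K_A = 880.4/301.0 = 2.92492, K_B = 360.3/301.0 = 1.19701, K_C = 75.2/301.0 = 0.24983
Rachford–Rice: g(ψ) = Σ zᵢ(Kᵢ−1)/(1+ψ(Kᵢ−1)) = 0.
g(0) = ΣzᵢKᵢ − 1 = 0.662 and g(1) = 1 − Σzᵢ/Kᵢ = -0.325, so a root lies in (0, 1).
Iterate (Newton) starting at ψ = 0.38:
  ψ = 0.380: g = 0.2776, g' = -0.728 → ψ = 0.761
  ψ = 0.761: g = -0.0055, g' = -0.905 → ψ = 0.755
Converged at ψ = 0.755.
Compositions from xᵢ = zᵢ/(1+ψ(Kᵢ−1)), yᵢ = Kᵢxᵢ:
  A: x = 0.158, y = 0.461
  B: x = 0.346, y = 0.415
  C: x = 0.496, y = 0.124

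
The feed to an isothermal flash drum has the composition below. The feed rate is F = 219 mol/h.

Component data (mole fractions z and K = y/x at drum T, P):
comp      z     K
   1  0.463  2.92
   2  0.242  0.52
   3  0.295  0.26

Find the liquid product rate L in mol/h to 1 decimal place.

Iterate (Newton) starting at ψ = 0.5:
  ψ = 0.500: g = -0.0458, g' = -0.948 → ψ = 0.452
Converged at ψ = 0.452.
Then V = ψ·F = 0.4515·219 = 98.9 mol/h and L = F − V = 120.1 mol/h.

L = 120.1 mol/h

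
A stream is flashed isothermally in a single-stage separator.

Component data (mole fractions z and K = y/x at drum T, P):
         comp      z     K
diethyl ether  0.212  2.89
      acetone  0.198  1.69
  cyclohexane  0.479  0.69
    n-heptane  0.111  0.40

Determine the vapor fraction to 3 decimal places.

Material balance + equilibrium reduce to Σ zᵢ(Kᵢ−1)/(1+ψ(Kᵢ−1)) = 0.
g(0) = ΣzᵢKᵢ − 1 = 0.322 and g(1) = 1 − Σzᵢ/Kᵢ = -0.162, so a root lies in (0, 1).
Iterate (Newton) starting at ψ = 0.5:
  ψ = 0.500: g = 0.0367, g' = -0.398 → ψ = 0.592
  ψ = 0.592: g = 0.0009, g' = -0.381 → ψ = 0.594
Converged at ψ = 0.594.

ψ = 0.594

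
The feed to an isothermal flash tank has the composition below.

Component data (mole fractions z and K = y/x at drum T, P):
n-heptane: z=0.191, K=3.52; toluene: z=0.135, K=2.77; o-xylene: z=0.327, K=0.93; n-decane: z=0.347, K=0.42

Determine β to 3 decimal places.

Let β = V/F and solve Σ zᵢ(Kᵢ−1)/(1+β(Kᵢ−1)) = 0.
g(0) = ΣzᵢKᵢ − 1 = 0.496 and g(1) = 1 − Σzᵢ/Kᵢ = -0.281, so a root lies in (0, 1).
Iterate (Newton) starting at β = 0.5:
  β = 0.500: g = 0.0326, g' = -0.590 → β = 0.555
  β = 0.555: g = 0.0005, g' = -0.574 → β = 0.556
Converged at β = 0.556.

β = 0.556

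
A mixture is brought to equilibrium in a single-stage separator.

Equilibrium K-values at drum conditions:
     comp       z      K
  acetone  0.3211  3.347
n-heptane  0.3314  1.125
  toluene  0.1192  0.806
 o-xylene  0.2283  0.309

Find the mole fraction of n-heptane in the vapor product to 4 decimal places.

Rachford–Rice: g(ψ) = Σ zᵢ(Kᵢ−1)/(1+ψ(Kᵢ−1)) = 0.
Check two-phase: ΣzᵢKᵢ = 1.6142 > 1 and Σzᵢ/Kᵢ = 1.2772 > 1, so g(0) = 0.6142 > 0 and g(1) = -0.2772 < 0.
Iterate (Newton) starting at ψ = 0.34:
  ψ = 0.3400: g = 0.22793, g' = -0.7433 → ψ = 0.6466
  ψ = 0.6466: g = 0.02603, g' = -0.6456 → ψ = 0.6870
  ψ = 0.6870: g = -0.00036, g' = -0.6646 → ψ = 0.6864
Converged at ψ = 0.6864.
Compositions from xᵢ = zᵢ/(1+ψ(Kᵢ−1)), yᵢ = Kᵢxᵢ:
  acetone: x = 0.1230, y = 0.4116
  n-heptane: x = 0.3052, y = 0.3434
  toluene: x = 0.1375, y = 0.1108
  o-xylene: x = 0.4343, y = 0.1342

y_n-heptane = 0.3434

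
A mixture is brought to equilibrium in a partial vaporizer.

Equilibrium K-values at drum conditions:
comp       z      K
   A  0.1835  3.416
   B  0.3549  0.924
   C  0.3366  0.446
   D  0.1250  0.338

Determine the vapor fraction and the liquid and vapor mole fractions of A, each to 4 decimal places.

ψ = 0.1538, x_A = 0.1338, y_A = 0.4571

Let ψ = V/F and solve Σ zᵢ(Kᵢ−1)/(1+ψ(Kᵢ−1)) = 0.
Check two-phase: ΣzᵢKᵢ = 1.1471 > 1 and Σzᵢ/Kᵢ = 1.5623 > 1, so g(0) = 0.1471 > 0 and g(1) = -0.5623 < 0.
Newton–Raphson from ψ = 0.5:
  ψ = 0.5000: g = -0.20886, g' = -0.5419 → ψ = 0.1146
  ψ = 0.1146: g = 0.03133, g' = -0.8410 → ψ = 0.1519
  ψ = 0.1519: g = 0.00145, g' = -0.7662 → ψ = 0.1537
Converged at ψ = 0.1538.
Compositions from xᵢ = zᵢ/(1+ψ(Kᵢ−1)), yᵢ = Kᵢxᵢ:
  A: x = 0.1338, y = 0.4571
  B: x = 0.3591, y = 0.3318
  C: x = 0.3679, y = 0.1641
  D: x = 0.1392, y = 0.0470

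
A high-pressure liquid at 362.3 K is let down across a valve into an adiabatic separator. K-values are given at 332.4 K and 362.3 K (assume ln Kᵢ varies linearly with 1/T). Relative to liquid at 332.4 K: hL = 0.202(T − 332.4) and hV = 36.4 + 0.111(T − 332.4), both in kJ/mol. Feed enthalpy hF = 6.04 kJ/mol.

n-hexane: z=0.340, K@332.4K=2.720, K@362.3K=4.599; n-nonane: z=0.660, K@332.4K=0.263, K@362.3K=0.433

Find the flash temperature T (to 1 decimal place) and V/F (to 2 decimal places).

Adiabatic flash: solve Rachford–Rice at each trial T, then check hF = ψ·hV(T) + (1−ψ)·hL(T).
  T = 332.4 K: K = (2.720, 0.263), RR gives ψ = 0.078, H_out = 2.825 kJ/mol
  T = 362.3 K: K = (4.599, 0.433), RR gives ψ = 0.416, H_out = 20.059 kJ/mol
  T = 347.4 K: K = (3.580, 0.341), RR gives ψ = 0.260, H_out = 12.154 kJ/mol
  T = 339.9 K: K = (3.130, 0.301), RR gives ψ = 0.176, H_out = 7.809 kJ/mol
  T = 336.1 K: K = (2.917, 0.281), RR gives ψ = 0.129, H_out = 5.389 kJ/mol
  T = 338.0 K: K = (3.022, 0.291), RR gives ψ = 0.153, H_out = 6.622 kJ/mol
Linear interpolation between T = 336.1 (H_out = 5.389) and T = 338.0 (H_out = 6.622) on hF = 6.04 gives T ≈ 337.1 K, at which ψ = 0.14.

T = 337.1 K, V/F = 0.14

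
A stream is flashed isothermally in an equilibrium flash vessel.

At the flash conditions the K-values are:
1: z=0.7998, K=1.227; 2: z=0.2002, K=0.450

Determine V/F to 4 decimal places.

Rachford–Rice: g(V/F) = Σ zᵢ(Kᵢ−1)/(1+V/F(Kᵢ−1)) = 0.
Check two-phase: ΣzᵢKᵢ = 1.0714 > 1 and Σzᵢ/Kᵢ = 1.0967 > 1, so g(0) = 0.0714 > 0 and g(1) = -0.0967 < 0.
Iterate (Newton) starting at V/F = 0.68:
  V/F = 0.6800: g = -0.01862, g' = -0.1855 → V/F = 0.5796
  V/F = 0.5796: g = -0.00119, g' = -0.1627 → V/F = 0.5723
  V/F = 0.5723: g = -0.00001, g' = -0.1613 → V/F = 0.5722
Converged at V/F = 0.5722.

V/F = 0.5722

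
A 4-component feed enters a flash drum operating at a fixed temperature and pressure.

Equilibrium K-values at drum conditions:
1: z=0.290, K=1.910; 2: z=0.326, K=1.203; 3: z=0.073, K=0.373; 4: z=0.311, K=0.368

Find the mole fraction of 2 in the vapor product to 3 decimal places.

Let ψ = V/F and solve Σ zᵢ(Kᵢ−1)/(1+ψ(Kᵢ−1)) = 0.
Check two-phase: ΣzᵢKᵢ = 1.088 > 1 and Σzᵢ/Kᵢ = 1.464 > 1, so g(0) = 0.088 > 0 and g(1) = -0.464 < 0.
Newton iteration, ψ⁰ = 0.46:
  ψ = 0.460: g = -0.0949, g' = -0.434 → ψ = 0.241
  ψ = 0.241: g = -0.0064, g' = -0.386 → ψ = 0.225
Converged at ψ = 0.225.
Compositions from xᵢ = zᵢ/(1+ψ(Kᵢ−1)), yᵢ = Kᵢxᵢ:
  1: x = 0.241, y = 0.460
  2: x = 0.312, y = 0.375
  3: x = 0.085, y = 0.032
  4: x = 0.362, y = 0.133

y_2 = 0.375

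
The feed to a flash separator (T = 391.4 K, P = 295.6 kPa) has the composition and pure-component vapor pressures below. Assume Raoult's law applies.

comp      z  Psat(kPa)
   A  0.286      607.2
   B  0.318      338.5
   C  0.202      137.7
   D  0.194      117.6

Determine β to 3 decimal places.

β = 0.306

Raoult's law: Kᵢ = Pᵢˢᵃᵗ/P = Pᵢˢᵃᵗ/295.6.
  K_A = 607.2/295.6 = 2.05413, K_B = 338.5/295.6 = 1.14513, K_C = 137.7/295.6 = 0.46583, K_D = 117.6/295.6 = 0.39783
Newton–Raphson from β = 0.5:
  β = 0.500: g = -0.0739, g' = -0.393 → β = 0.312
  β = 0.312: g = -0.0024, g' = -0.376 → β = 0.306
Converged at β = 0.306.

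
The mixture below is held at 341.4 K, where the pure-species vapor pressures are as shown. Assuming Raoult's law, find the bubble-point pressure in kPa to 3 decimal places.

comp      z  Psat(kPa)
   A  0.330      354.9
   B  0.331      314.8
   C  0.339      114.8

Pbub = 260.233 kPa

At the bubble point ψ → 0, so ΣzᵢKᵢ = 1 with Kᵢ = Pᵢˢᵃᵗ/P ⇒ P = ΣzᵢPᵢˢᵃᵗ.
P = 0.330·354.9 + 0.331·314.8 + 0.339·114.8 = 260.233 kPa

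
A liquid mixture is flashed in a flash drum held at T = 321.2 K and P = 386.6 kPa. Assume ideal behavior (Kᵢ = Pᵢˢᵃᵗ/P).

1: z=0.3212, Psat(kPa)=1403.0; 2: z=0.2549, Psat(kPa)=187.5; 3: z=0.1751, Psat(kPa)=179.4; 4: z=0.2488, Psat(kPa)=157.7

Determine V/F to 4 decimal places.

Raoult's law: Kᵢ = Pᵢˢᵃᵗ/P = Pᵢˢᵃᵗ/386.6.
  K_1 = 1403.0/386.6 = 3.629074, K_2 = 187.5/386.6 = 0.484997, K_3 = 179.4/386.6 = 0.464046, K_4 = 157.7/386.6 = 0.407915
Rachford–Rice: g(V/F) = Σ zᵢ(Kᵢ−1)/(1+V/F(Kᵢ−1)) = 0.
Check two-phase: ΣzᵢKᵢ = 1.4720 > 1 and Σzᵢ/Kᵢ = 1.6013 > 1, so g(0) = 0.4720 > 0 and g(1) = -0.6013 < 0.
Iterate (Newton) starting at V/F = 0.33:
  V/F = 0.3300: g = -0.00308, g' = -0.9436 → V/F = 0.3267
Converged at V/F = 0.3267.

V/F = 0.3267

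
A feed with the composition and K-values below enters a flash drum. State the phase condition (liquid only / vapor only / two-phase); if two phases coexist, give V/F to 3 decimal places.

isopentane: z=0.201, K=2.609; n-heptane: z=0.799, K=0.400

ΣzᵢKᵢ = 0.844; Σzᵢ/Kᵢ = 2.075.
Since ΣzᵢKᵢ < 1 the mixture is below its bubble point — single liquid phase.

liquid only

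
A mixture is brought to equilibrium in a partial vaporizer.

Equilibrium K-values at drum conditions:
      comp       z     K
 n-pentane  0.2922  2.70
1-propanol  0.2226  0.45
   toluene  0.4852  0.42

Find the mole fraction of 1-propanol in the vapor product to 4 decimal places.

Newton–Raphson from ψ = 0.36:
  ψ = 0.3600: g = -0.20019, g' = -0.6904 → ψ = 0.0700
  ψ = 0.0700: g = 0.02322, g' = -0.9245 → ψ = 0.0952
  ψ = 0.0952: g = 0.00053, g' = -0.8835 → ψ = 0.0958
Converged at ψ = 0.0958.
Compositions from xᵢ = zᵢ/(1+ψ(Kᵢ−1)), yᵢ = Kᵢxᵢ:
  n-pentane: x = 0.2513, y = 0.6785
  1-propanol: x = 0.2350, y = 0.1057
  toluene: x = 0.5137, y = 0.2158

y_1-propanol = 0.1057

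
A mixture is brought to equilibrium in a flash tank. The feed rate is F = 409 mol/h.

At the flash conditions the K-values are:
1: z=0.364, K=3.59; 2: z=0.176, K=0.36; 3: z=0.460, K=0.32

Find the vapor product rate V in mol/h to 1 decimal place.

V = 122.1 mol/h

Newton iteration, ψ⁰ = 0.65:
  ψ = 0.650: g = -0.4021, g' = -1.234 → ψ = 0.324
  ψ = 0.324: g = -0.0307, g' = -1.186 → ψ = 0.298
Converged at ψ = 0.298.
Then V = ψ·F = 0.2985·409 = 122.1 mol/h and L = F − V = 286.9 mol/h.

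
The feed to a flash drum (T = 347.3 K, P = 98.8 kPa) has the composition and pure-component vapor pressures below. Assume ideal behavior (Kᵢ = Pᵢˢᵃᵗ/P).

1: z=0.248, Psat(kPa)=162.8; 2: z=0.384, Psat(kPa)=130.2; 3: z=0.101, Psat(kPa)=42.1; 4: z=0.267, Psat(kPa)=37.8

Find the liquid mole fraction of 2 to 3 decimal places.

Raoult's law: Kᵢ = Pᵢˢᵃᵗ/P = Pᵢˢᵃᵗ/98.8.
  K_1 = 162.8/98.8 = 1.64777, K_2 = 130.2/98.8 = 1.31781, K_3 = 42.1/98.8 = 0.42611, K_4 = 37.8/98.8 = 0.38259
Material balance + equilibrium reduce to Σ zᵢ(Kᵢ−1)/(1+V/F(Kᵢ−1)) = 0.
Feasibility: ΣzᵢKᵢ = 1.060, Σzᵢ/Kᵢ = 1.377 — both > 1, two phases present.
Newton–Raphson from V/F = 0.5:
  V/F = 0.500: g = -0.0931, g' = -0.367 → V/F = 0.246
  V/F = 0.246: g = -0.0101, g' = -0.297 → V/F = 0.212
Converged at V/F = 0.212.
Compositions from xᵢ = zᵢ/(1+V/F(Kᵢ−1)), yᵢ = Kᵢxᵢ:
  1: x = 0.218, y = 0.359
  2: x = 0.360, y = 0.474
  3: x = 0.115, y = 0.049
  4: x = 0.307, y = 0.118

x_2 = 0.360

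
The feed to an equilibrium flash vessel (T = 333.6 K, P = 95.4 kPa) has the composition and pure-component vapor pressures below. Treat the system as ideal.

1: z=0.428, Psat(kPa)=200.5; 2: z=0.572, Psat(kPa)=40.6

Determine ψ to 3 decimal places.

ψ = 0.226

Raoult's law: Kᵢ = Pᵢˢᵃᵗ/P = Pᵢˢᵃᵗ/95.4.
  K_1 = 200.5/95.4 = 2.10168, K_2 = 40.6/95.4 = 0.42558
Let ψ = V/F and solve Σ zᵢ(Kᵢ−1)/(1+ψ(Kᵢ−1)) = 0.
Feasibility: ΣzᵢKᵢ = 1.143, Σzᵢ/Kᵢ = 1.548 — both > 1, two phases present.
Binary case is linear: z₁(K₁−1)(1+ψ(K₂−1)) + z₂(K₂−1)(1+ψ(K₁−1)) = 0
⇒ ψ = [z₁(K₁−1)+z₂(K₂−1)] / [−(K₁−1)(K₂−1)] = 0.1429/0.6328 = 0.226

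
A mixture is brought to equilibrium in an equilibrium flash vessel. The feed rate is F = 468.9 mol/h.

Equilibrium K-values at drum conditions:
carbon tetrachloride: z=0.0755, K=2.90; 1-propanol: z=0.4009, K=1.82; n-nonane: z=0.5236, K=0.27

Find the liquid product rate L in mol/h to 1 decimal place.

L = 414.4 mol/h

Material balance + equilibrium reduce to Σ zᵢ(Kᵢ−1)/(1+ψ(Kᵢ−1)) = 0.
Feasibility: ΣzᵢKᵢ = 1.0900, Σzᵢ/Kᵢ = 2.1856 — both > 1, two phases present.
Newton iteration, ψ⁰ = 0.62:
  ψ = 0.6200: g = -0.41446, g' = -1.1071 → ψ = 0.2456
  ψ = 0.2456: g = -0.09432, g' = -0.7277 → ψ = 0.1160
  ψ = 0.1160: g = 0.00011, g' = -0.7408 → ψ = 0.1162
Converged at ψ = 0.1162.
Then V = ψ·F = 0.1162·468.9 = 54.5 mol/h and L = F − V = 414.4 mol/h.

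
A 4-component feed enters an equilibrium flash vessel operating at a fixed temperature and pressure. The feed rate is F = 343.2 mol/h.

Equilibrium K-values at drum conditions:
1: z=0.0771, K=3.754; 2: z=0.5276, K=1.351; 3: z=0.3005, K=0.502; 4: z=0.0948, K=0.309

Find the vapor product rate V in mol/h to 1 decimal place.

V = 124.9 mol/h

Material balance + equilibrium reduce to Σ zᵢ(Kᵢ−1)/(1+ψ(Kᵢ−1)) = 0.
g(0) = ΣzᵢKᵢ − 1 = 0.1824 and g(1) = 1 − Σzᵢ/Kᵢ = -0.3165, so a root lies in (0, 1).
Newton iteration, ψ⁰ = 0.58:
  ψ = 0.5800: g = -0.08413, g' = -0.4050 → ψ = 0.3722
  ψ = 0.3722: g = -0.00326, g' = -0.3878 → ψ = 0.3638
  ψ = 0.3638: g = 0.00000, g' = -0.3889 → ψ = 0.3639
Converged at ψ = 0.3639.
Then V = ψ·F = 0.3639·343.2 = 124.9 mol/h and L = F − V = 218.3 mol/h.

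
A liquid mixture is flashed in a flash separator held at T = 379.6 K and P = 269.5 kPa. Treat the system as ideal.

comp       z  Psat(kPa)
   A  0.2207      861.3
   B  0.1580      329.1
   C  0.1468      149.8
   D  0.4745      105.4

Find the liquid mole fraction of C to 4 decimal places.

x_C = 0.1582

Raoult's law: Kᵢ = Pᵢˢᵃᵗ/P = Pᵢˢᵃᵗ/269.5.
  K_A = 861.3/269.5 = 3.195918, K_B = 329.1/269.5 = 1.221150, K_C = 149.8/269.5 = 0.555844, K_D = 105.4/269.5 = 0.391095
Iterate (Newton) starting at ψ = 0.46:
  ψ = 0.4600: g = -0.21047, g' = -0.6550 → ψ = 0.1386
  ψ = 0.1386: g = 0.02038, g' = -0.8754 → ψ = 0.1619
  ψ = 0.1619: g = 0.00046, g' = -0.8365 → ψ = 0.1625
Converged at ψ = 0.1625.
Compositions from xᵢ = zᵢ/(1+ψ(Kᵢ−1)), yᵢ = Kᵢxᵢ:
  A: x = 0.1627, y = 0.5199
  B: x = 0.1525, y = 0.1862
  C: x = 0.1582, y = 0.0879
  D: x = 0.5266, y = 0.2060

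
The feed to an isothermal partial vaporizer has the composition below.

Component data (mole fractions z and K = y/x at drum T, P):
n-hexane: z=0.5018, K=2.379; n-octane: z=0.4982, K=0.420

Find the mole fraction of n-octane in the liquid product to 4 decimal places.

x_n-octane = 0.7039

Let ψ = V/F and solve Σ zᵢ(Kᵢ−1)/(1+ψ(Kᵢ−1)) = 0.
g(0) = ΣzᵢKᵢ − 1 = 0.4030 and g(1) = 1 − Σzᵢ/Kᵢ = -0.3971, so a root lies in (0, 1).
Newton iteration, ψ⁰ = 0.5:
  ψ = 0.5000: g = 0.00260, g' = -0.6668 → ψ = 0.5039
Converged at ψ = 0.5039.
Compositions from xᵢ = zᵢ/(1+ψ(Kᵢ−1)), yᵢ = Kᵢxᵢ:
  n-hexane: x = 0.2961, y = 0.7043
  n-octane: x = 0.7039, y = 0.2957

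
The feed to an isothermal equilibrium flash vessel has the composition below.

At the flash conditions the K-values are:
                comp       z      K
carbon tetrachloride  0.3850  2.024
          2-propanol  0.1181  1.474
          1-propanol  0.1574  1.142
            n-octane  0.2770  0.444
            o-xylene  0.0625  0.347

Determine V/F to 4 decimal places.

V/F = 0.6230

Newton–Raphson from V/F = 0.46:
  V/F = 0.4600: g = 0.06967, g' = -0.4163 → V/F = 0.6274
  V/F = 0.6274: g = -0.00193, g' = -0.4465 → V/F = 0.6230
Converged at V/F = 0.6230.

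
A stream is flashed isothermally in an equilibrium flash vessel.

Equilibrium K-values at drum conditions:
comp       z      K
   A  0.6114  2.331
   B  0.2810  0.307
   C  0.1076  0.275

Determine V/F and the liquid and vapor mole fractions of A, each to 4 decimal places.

V/F = 0.5789, x_A = 0.3453, y_A = 0.8049

Material balance + equilibrium reduce to Σ zᵢ(Kᵢ−1)/(1+V/F(Kᵢ−1)) = 0.
Check two-phase: ΣzᵢKᵢ = 1.5410 > 1 and Σzᵢ/Kᵢ = 1.5689 > 1, so g(0) = 0.5410 > 0 and g(1) = -0.5689 < 0.
Newton iteration, V/F⁰ = 0.64:
  V/F = 0.6400: g = -0.05604, g' = -0.9485 → V/F = 0.5809
  V/F = 0.5809: g = -0.00180, g' = -0.8914 → V/F = 0.5789
Converged at V/F = 0.5789.
Compositions from xᵢ = zᵢ/(1+V/F(Kᵢ−1)), yᵢ = Kᵢxᵢ:
  A: x = 0.3453, y = 0.8049
  B: x = 0.4693, y = 0.1441
  C: x = 0.1854, y = 0.0510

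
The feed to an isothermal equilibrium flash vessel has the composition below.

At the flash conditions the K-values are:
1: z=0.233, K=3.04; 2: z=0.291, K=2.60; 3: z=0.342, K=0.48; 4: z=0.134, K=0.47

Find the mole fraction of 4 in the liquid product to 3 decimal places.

Rachford–Rice: g(V/F) = Σ zᵢ(Kᵢ−1)/(1+V/F(Kᵢ−1)) = 0.
g(0) = ΣzᵢKᵢ − 1 = 0.692 and g(1) = 1 − Σzᵢ/Kᵢ = -0.186, so a root lies in (0, 1).
Newton iteration, V/F⁰ = 0.5:
  V/F = 0.500: g = 0.1570, g' = -0.706 → V/F = 0.722
  V/F = 0.722: g = 0.0082, g' = -0.655 → V/F = 0.735
Converged at V/F = 0.735.
Compositions from xᵢ = zᵢ/(1+V/F(Kᵢ−1)), yᵢ = Kᵢxᵢ:
  1: x = 0.093, y = 0.283
  2: x = 0.134, y = 0.348
  3: x = 0.554, y = 0.266
  4: x = 0.219, y = 0.103

x_4 = 0.219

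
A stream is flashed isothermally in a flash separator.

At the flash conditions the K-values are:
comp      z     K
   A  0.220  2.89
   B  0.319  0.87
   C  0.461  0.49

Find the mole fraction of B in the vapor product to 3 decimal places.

y_B = 0.285

Iterate (Newton) starting at ψ = 0.5:
  ψ = 0.500: g = -0.1462, g' = -0.430 → ψ = 0.160
  ψ = 0.160: g = 0.0209, g' = -0.611 → ψ = 0.194
  ψ = 0.194: g = 0.0007, g' = -0.574 → ψ = 0.195
Converged at ψ = 0.195.
Compositions from xᵢ = zᵢ/(1+ψ(Kᵢ−1)), yᵢ = Kᵢxᵢ:
  A: x = 0.161, y = 0.464
  B: x = 0.327, y = 0.285
  C: x = 0.512, y = 0.251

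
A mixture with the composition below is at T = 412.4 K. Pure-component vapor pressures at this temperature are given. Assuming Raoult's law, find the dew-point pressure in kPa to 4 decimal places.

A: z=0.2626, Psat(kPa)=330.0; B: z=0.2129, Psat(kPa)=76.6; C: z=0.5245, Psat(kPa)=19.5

At the dew point ψ → 1, so Σzᵢ/Kᵢ = 1 with Kᵢ = Pᵢˢᵃᵗ/P ⇒ 1/P = Σzᵢ/Pᵢˢᵃᵗ.
1/P = 0.2626/330.0 + 0.2129/76.6 + 0.5245/19.5 = 0.0304726 ⇒ P = 32.8164 kPa

Pdew = 32.8164 kPa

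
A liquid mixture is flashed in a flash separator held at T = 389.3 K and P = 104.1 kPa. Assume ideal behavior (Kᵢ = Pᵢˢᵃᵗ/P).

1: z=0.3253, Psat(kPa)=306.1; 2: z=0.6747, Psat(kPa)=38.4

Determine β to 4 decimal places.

β = 0.1677

Raoult's law: Kᵢ = Pᵢˢᵃᵗ/P = Pᵢˢᵃᵗ/104.1.
  K_1 = 306.1/104.1 = 2.940442, K_2 = 38.4/104.1 = 0.368876
Let β = V/F and solve Σ zᵢ(Kᵢ−1)/(1+β(Kᵢ−1)) = 0.
g(0) = ΣzᵢKᵢ − 1 = 0.2054 and g(1) = 1 − Σzᵢ/Kᵢ = -0.9397, so a root lies in (0, 1).
Newton iteration, β⁰ = 0.5:
  β = 0.5000: g = -0.30176, g' = -0.8892 → β = 0.1606
  β = 0.1606: g = 0.00735, g' = -1.0447 → β = 0.1677
Converged at β = 0.1677.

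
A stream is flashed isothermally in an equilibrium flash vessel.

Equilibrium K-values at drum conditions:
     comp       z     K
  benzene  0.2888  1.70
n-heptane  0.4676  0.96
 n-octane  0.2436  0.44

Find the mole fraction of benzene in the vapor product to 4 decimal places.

Rachford–Rice: g(ψ) = Σ zᵢ(Kᵢ−1)/(1+ψ(Kᵢ−1)) = 0.
Feasibility: ΣzᵢKᵢ = 1.0470, Σzᵢ/Kᵢ = 1.2106 — both > 1, two phases present.
Iterate (Newton) starting at ψ = 0.66:
  ψ = 0.6600: g = -0.09733, g' = -0.2592 → ψ = 0.2845
  ψ = 0.2845: g = -0.01261, g' = -0.2073 → ψ = 0.2237
  ψ = 0.2237: g = -0.00004, g' = -0.2064 → ψ = 0.2235
Converged at ψ = 0.2235.
Compositions from xᵢ = zᵢ/(1+ψ(Kᵢ−1)), yᵢ = Kᵢxᵢ:
  benzene: x = 0.2497, y = 0.4245
  n-heptane: x = 0.4718, y = 0.4529
  n-octane: x = 0.2785, y = 0.1225

y_benzene = 0.4245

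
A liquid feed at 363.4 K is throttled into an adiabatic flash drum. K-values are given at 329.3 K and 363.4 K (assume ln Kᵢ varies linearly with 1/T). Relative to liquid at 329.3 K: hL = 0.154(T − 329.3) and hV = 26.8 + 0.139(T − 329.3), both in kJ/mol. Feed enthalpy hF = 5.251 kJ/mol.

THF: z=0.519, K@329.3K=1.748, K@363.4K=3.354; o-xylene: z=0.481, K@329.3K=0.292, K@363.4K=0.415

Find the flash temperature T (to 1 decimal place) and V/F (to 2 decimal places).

T = 332.1 K, V/F = 0.18

Adiabatic flash: solve Rachford–Rice at each trial T, then check hF = ψ·hV(T) + (1−ψ)·hL(T).
  T = 329.3 K: K = (1.748, 0.292), RR gives ψ = 0.090, H_out = 2.412 kJ/mol
  T = 363.4 K: K = (3.354, 0.415), RR gives ψ = 0.683, H_out = 23.202 kJ/mol
  T = 346.4 K: K = (2.463, 0.351), RR gives ψ = 0.471, H_out = 15.142 kJ/mol
  T = 337.9 K: K = (2.086, 0.321), RR gives ψ = 0.322, H_out = 9.904 kJ/mol
  T = 333.6 K: K = (1.912, 0.306), RR gives ψ = 0.221, H_out = 6.564 kJ/mol
  T = 331.5 K: K = (1.830, 0.299), RR gives ψ = 0.162, H_out = 4.663 kJ/mol
Linear interpolation between T = 331.5 (H_out = 4.663) and T = 333.6 (H_out = 6.564) on hF = 5.251 gives T ≈ 332.1 K, at which ψ = 0.18.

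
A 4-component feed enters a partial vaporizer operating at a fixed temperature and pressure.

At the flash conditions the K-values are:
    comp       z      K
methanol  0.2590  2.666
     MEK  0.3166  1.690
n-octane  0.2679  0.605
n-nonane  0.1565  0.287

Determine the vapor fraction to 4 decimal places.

Rachford–Rice: g(ψ) = Σ zᵢ(Kᵢ−1)/(1+ψ(Kᵢ−1)) = 0.
Check two-phase: ΣzᵢKᵢ = 1.4325 > 1 and Σzᵢ/Kᵢ = 1.2726 > 1, so g(0) = 0.4325 > 0 and g(1) = -0.2726 < 0.
Newton iteration, ψ⁰ = 0.53:
  ψ = 0.5300: g = 0.07591, g' = -0.5560 → ψ = 0.6665
  ψ = 0.6665: g = -0.00218, g' = -0.5980 → ψ = 0.6629
Converged at ψ = 0.6629.

ψ = 0.6629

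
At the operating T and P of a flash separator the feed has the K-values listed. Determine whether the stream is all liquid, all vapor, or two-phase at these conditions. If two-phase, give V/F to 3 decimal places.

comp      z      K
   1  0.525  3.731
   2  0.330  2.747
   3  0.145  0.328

ΣzᵢKᵢ = 2.913; Σzᵢ/Kᵢ = 0.703.
Since Σzᵢ/Kᵢ < 1 the mixture is above its dew point — single vapor phase.

all vapor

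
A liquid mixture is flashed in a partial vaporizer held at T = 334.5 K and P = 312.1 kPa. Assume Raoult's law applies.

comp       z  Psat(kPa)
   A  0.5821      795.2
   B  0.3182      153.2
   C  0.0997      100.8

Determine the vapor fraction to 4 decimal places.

Raoult's law: Kᵢ = Pᵢˢᵃᵗ/P = Pᵢˢᵃᵗ/312.1.
  K_A = 795.2/312.1 = 2.547901, K_B = 153.2/312.1 = 0.490868, K_C = 100.8/312.1 = 0.322973
Rachford–Rice: g(ψ) = Σ zᵢ(Kᵢ−1)/(1+ψ(Kᵢ−1)) = 0.
Feasibility: ΣzᵢKᵢ = 1.6715, Σzᵢ/Kᵢ = 1.1854 — both > 1, two phases present.
Newton–Raphson from ψ = 0.5:
  ψ = 0.5000: g = 0.18855, g' = -0.6961 → ψ = 0.7709
  ψ = 0.7709: g = 0.00297, g' = -0.7134 → ψ = 0.7750
Converged at ψ = 0.7750.

ψ = 0.7750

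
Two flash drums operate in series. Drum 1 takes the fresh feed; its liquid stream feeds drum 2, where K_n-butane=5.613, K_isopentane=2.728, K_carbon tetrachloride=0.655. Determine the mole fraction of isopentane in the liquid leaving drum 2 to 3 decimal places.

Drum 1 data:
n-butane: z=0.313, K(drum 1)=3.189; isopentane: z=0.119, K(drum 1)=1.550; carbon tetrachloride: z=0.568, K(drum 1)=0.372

x_isopentane (drum 2) = 0.050

Drum 1:
Let ψ₁ = V/F and solve Σ zᵢ(Kᵢ−1)/(1+ψ₁(Kᵢ−1)) = 0.
Feasibility: ΣzᵢKᵢ = 1.394, Σzᵢ/Kᵢ = 1.702 — both > 1, two phases present.
Newton–Raphson from ψ₁ = 0.64:
  ψ₁ = 0.640: g = -0.2626, g' = -0.906 → ψ₁ = 0.350
  ψ₁ = 0.350: g = -0.0145, g' = -0.874 → ψ₁ = 0.334
Converged at ψ₁ = 0.334.
Drum-1 compositions:
  n-butane: x = 0.181, y = 0.577
  isopentane: x = 0.101, y = 0.156
  carbon tetrachloride: x = 0.719, y = 0.267
Drum-2 feed = drum-1 liquid: z₂ = (0.1809, 0.1005, 0.7186).
Drum 2:
Rachford–Rice: g(ψ₂) = Σ zᵢ(Kᵢ−1)/(1+ψ₂(Kᵢ−1)) = 0.
Check two-phase: ΣzᵢKᵢ = 1.760 > 1 and Σzᵢ/Kᵢ = 1.166 > 1, so g(0) = 0.760 > 0 and g(1) = -0.166 < 0.
Newton iteration, ψ₂⁰ = 0.68:
  ψ₂ = 0.680: g = -0.0423, g' = -0.434 → ψ₂ = 0.583
  ψ₂ = 0.583: g = 0.0026, g' = -0.492 → ψ₂ = 0.588
Converged at ψ₂ = 0.588.
  n-butane: x = 0.049, y = 0.274
  isopentane: x = 0.050, y = 0.136
  carbon tetrachloride: x = 0.901, y = 0.590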